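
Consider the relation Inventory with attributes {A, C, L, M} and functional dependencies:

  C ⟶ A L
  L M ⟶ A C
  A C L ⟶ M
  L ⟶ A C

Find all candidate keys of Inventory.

{C}⁺: C→AL adds A, L; ACL→M adds M → {A, C, L, M}.
{L}⁺: L→AC adds A, C; ACL→M adds M → {A, C, L, M}.
Any other superkey contains one of these as a subset, so there are no further candidate keys.

{C}; {L}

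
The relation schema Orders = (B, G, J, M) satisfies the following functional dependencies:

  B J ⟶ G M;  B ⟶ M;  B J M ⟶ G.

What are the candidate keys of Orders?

{B, J}

Attributes B, J never appear on any right-hand side, so every candidate key must contain {B, J}.
{B, J}⁺ = {B, G, J, M}, which is all of the schema, so {B, J} is the only candidate key.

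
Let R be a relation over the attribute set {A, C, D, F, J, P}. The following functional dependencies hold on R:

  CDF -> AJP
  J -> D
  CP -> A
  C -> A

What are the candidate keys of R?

{C, D, F}, {C, F, J}

Attributes C, F never appear on any right-hand side, so every candidate key must contain {C, F}.
{C, F}⁺ = {A, C, F}, which is not all of the schema, so we must add further attributes.
{C, D, F}⁺: CDF→AJP adds A, J, P → {A, C, D, F, J, P}. Minimal: {D, F}⁺ = {D, F}; {C, F}⁺ = {A, C, F}; {C, D}⁺ = {A, C, D} — none reach the full schema.
{C, F, J}⁺: J→D adds D; C→A adds A; CDF→AJP adds P → {A, C, D, F, J, P}. Minimal: {F, J}⁺ = {D, F, J}; {C, J}⁺ = {A, C, D, J}; {C, F}⁺ = {A, C, F} — none reach the full schema.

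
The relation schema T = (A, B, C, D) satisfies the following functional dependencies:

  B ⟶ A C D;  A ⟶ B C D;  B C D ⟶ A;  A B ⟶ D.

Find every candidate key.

{A}, {B}

{A}⁺: A→BCD adds B, C, D → {A, B, C, D}.
{B}⁺: B→ACD adds A, C, D → {A, B, C, D}.
Any other superkey contains one of these as a subset, so there are no further candidate keys.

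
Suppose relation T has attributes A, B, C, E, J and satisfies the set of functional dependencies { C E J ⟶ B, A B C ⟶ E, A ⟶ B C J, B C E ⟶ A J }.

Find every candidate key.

{A}; {B, C, E}; {C, E, J}

{A}⁺: A→BCJ adds B, C, J; ABC→E adds E → {A, B, C, E, J}.
{B, C, E}⁺: BCE→AJ adds A, J → {A, B, C, E, J}. Minimal: {C, E}⁺ = {C, E}; {B, E}⁺ = {B, E}; {B, C}⁺ = {B, C} — none reach the full schema.
{C, E, J}⁺: CEJ→B adds B; BCE→AJ adds A → {A, B, C, E, J}. Minimal: {E, J}⁺ = {E, J}; {C, J}⁺ = {C, J}; {C, E}⁺ = {C, E} — none reach the full schema.
Any other superkey contains one of these as a subset, so there are no further candidate keys.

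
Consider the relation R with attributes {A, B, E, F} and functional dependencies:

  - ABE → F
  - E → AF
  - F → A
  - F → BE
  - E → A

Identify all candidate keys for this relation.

(E), (F)

{E}⁺: E→AF adds A, F; F→BE adds B → {A, B, E, F}.
{F}⁺: F→A adds A; F→BE adds B, E → {A, B, E, F}.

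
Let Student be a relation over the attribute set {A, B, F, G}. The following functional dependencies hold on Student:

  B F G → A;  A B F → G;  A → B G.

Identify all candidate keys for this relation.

Attribute F never appears on the right-hand side of any dependency, so F must belong to every candidate key.
{F}⁺ = {F}, which is not all of the schema, so we must add further attributes.
{A, F}⁺: A→BG adds B, G → {A, B, F, G}. Minimal: {F}⁺ = {F}; {A}⁺ = {A, B, G} — none reach the full schema.
{B, F, G}⁺: BFG→A adds A → {A, B, F, G}. Minimal: {F, G}⁺ = {F, G}; {B, G}⁺ = {B, G}; {B, F}⁺ = {B, F} — none reach the full schema.

(A, F); (B, F, G)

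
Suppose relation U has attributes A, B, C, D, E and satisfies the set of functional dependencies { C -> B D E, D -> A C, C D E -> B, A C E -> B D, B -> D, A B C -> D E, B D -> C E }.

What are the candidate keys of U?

{B}; {C}; {D}

{B}⁺: B→D adds D; BD→CE adds C, E; D→AC adds A → {A, B, C, D, E}.
{C}⁺: C→BDE adds B, D, E; D→AC adds A → {A, B, C, D, E}.
{D}⁺: D→AC adds A, C; C→BDE adds B, E → {A, B, C, D, E}.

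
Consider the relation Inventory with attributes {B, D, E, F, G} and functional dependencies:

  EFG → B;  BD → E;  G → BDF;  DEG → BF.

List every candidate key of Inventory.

Attribute G never appears on the right-hand side of any dependency, so G must belong to every candidate key.
{G}⁺ = {B, D, E, F, G}, which is all of the schema, so {G} is the only candidate key.

(G)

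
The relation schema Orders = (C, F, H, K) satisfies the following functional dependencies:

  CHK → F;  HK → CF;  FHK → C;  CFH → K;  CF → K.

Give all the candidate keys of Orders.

{H, K}, {C, F, H}

{H, K}⁺: HK→CF adds C, F → {C, F, H, K}. Minimal: {K}⁺ = {K}; {H}⁺ = {H} — none reach the full schema.
{C, F, H}⁺: CFH→K adds K → {C, F, H, K}. Minimal: {F, H}⁺ = {F, H}; {C, H}⁺ = {C, H}; {C, F}⁺ = {C, F, K} — none reach the full schema.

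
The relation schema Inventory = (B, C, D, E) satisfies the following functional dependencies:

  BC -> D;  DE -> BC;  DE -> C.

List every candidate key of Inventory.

Attribute E never appears on the right-hand side of any dependency, so E must belong to every candidate key.
{E}⁺ = {E}, which is not all of the schema, so we must add further attributes.
{D, E}⁺: DE→BC adds B, C → {B, C, D, E}. Minimal: {E}⁺ = {E}; {D}⁺ = {D} — none reach the full schema.
{B, C, E}⁺: BC→D adds D → {B, C, D, E}. Minimal: {C, E}⁺ = {C, E}; {B, E}⁺ = {B, E}; {B, C}⁺ = {B, C, D} — none reach the full schema.
Any other superkey contains one of these as a subset, so there are no further candidate keys.

DE, BCE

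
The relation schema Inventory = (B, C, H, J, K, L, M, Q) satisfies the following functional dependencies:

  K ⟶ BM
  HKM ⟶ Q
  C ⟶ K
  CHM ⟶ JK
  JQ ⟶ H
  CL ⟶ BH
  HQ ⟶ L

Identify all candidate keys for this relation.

Attribute C never appears on the right-hand side of any dependency, so C must belong to every candidate key.
{C}⁺ = {B, C, K, M}, which is not all of the schema, so we must add further attributes.
{C, H}⁺: C→K adds K; K→BM adds B, M; HKM→Q adds Q; CHM→JK adds J; HQ→L adds L → {B, C, H, J, K, L, M, Q}. Minimal: {H}⁺ = {H}; {C}⁺ = {B, C, K, M} — none reach the full schema.
{C, L}⁺: C→K adds K; CL→BH adds B, H; K→BM adds M; HKM→Q adds Q; CHM→JK adds J → {B, C, H, J, K, L, M, Q}. Minimal: {L}⁺ = {L}; {C}⁺ = {B, C, K, M} — none reach the full schema.
{C, J, Q}⁺: C→K adds K; JQ→H adds H; HQ→L adds L; K→BM adds B, M → {B, C, H, J, K, L, M, Q}. Minimal: {J, Q}⁺ = {H, J, L, Q}; {C, Q}⁺ = {B, C, K, M, Q}; {C, J}⁺ = {B, C, J, K, M} — none reach the full schema.
Any other superkey contains one of these as a subset, so there are no further candidate keys.

{C, H}, {C, L}, {C, J, Q}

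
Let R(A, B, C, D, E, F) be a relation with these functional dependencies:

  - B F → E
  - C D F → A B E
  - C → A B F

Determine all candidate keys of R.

Attributes C, D never appear on any right-hand side, so every candidate key must contain {C, D}.
{C, D}⁺ = {A, B, C, D, E, F}, which is all of the schema, so {C, D} is the only candidate key.

CD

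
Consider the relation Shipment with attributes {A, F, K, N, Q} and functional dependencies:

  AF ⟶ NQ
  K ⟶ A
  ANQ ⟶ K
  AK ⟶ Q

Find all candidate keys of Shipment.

AF; FK

Attribute F never appears on the right-hand side of any dependency, so F must belong to every candidate key.
{F}⁺ = {F}, which is not all of the schema, so we must add further attributes.
{A, F}⁺: AF→NQ adds N, Q; ANQ→K adds K → {A, F, K, N, Q}. Minimal: {F}⁺ = {F}; {A}⁺ = {A} — none reach the full schema.
{F, K}⁺: K→A adds A; AK→Q adds Q; AF→NQ adds N → {A, F, K, N, Q}. Minimal: {K}⁺ = {A, K, Q}; {F}⁺ = {F} — none reach the full schema.
Any other superkey contains one of these as a subset, so there are no further candidate keys.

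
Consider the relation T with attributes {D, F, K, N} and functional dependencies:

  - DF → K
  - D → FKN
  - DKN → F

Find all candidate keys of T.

(D)

Attribute D never appears on the right-hand side of any dependency, so D must belong to every candidate key.
{D}⁺ = {D, F, K, N}, which is all of the schema, so {D} is the only candidate key.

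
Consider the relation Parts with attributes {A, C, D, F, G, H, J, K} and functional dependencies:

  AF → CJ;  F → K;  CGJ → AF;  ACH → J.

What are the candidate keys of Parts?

ACDGH, ADFGH, CDGHJ

{A, C, D, G, H}⁺: ACH→J adds J; CGJ→AF adds F; F→K adds K → {A, C, D, F, G, H, J, K}.
{A, D, F, G, H}⁺: AF→CJ adds C, J; F→K adds K → {A, C, D, F, G, H, J, K}.
{C, D, G, H, J}⁺: CGJ→AF adds A, F; F→K adds K → {A, C, D, F, G, H, J, K}.
Any other superkey contains one of these as a subset, so there are no further candidate keys.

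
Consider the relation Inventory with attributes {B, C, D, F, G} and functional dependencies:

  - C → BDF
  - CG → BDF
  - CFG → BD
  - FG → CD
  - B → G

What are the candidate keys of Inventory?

{C}⁺: C→BDF adds B, D, F; B→G adds G → {B, C, D, F, G}.
{B, F}⁺: B→G adds G; FG→CD adds C, D → {B, C, D, F, G}. Minimal: {F}⁺ = {F}; {B}⁺ = {B, G} — none reach the full schema.
{F, G}⁺: FG→CD adds C, D; C→BDF adds B → {B, C, D, F, G}. Minimal: {G}⁺ = {G}; {F}⁺ = {F} — none reach the full schema.

(C); (B, F); (F, G)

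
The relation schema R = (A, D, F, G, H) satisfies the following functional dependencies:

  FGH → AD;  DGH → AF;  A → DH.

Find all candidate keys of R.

Attribute G never appears on the right-hand side of any dependency, so G must belong to every candidate key.
{G}⁺ = {G}, which is not all of the schema, so we must add further attributes.
{A, G}⁺: A→DH adds D, H; DGH→AF adds F → {A, D, F, G, H}.
{D, G, H}⁺: DGH→AF adds A, F → {A, D, F, G, H}.
{F, G, H}⁺: FGH→AD adds A, D → {A, D, F, G, H}.
Any other superkey contains one of these as a subset, so there are no further candidate keys.

{A, G}; {D, G, H}; {F, G, H}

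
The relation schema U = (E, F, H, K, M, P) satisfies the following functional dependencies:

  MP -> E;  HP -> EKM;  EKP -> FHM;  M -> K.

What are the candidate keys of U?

Attribute P never appears on the right-hand side of any dependency, so P must belong to every candidate key.
{P}⁺ = {P}, which is not all of the schema, so we must add further attributes.
{H, P}⁺: HP→EKM adds E, K, M; EKP→FHM adds F → {E, F, H, K, M, P}. Minimal: {P}⁺ = {P}; {H}⁺ = {H} — none reach the full schema.
{M, P}⁺: MP→E adds E; M→K adds K; EKP→FHM adds F, H → {E, F, H, K, M, P}. Minimal: {P}⁺ = {P}; {M}⁺ = {K, M} — none reach the full schema.
{E, K, P}⁺: EKP→FHM adds F, H, M → {E, F, H, K, M, P}. Minimal: {K, P}⁺ = {K, P}; {E, P}⁺ = {E, P}; {E, K}⁺ = {E, K} — none reach the full schema.
Any other superkey contains one of these as a subset, so there are no further candidate keys.

{H, P}, {M, P}, {E, K, P}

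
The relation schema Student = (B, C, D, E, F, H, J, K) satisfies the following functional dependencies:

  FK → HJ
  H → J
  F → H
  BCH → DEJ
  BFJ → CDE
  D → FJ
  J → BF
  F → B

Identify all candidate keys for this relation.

{D, K}⁺: D→FJ adds F, J; J→BF adds B; FK→HJ adds H; BFJ→CDE adds C, E → {B, C, D, E, F, H, J, K}. Minimal: {K}⁺ = {K}; {D}⁺ = {B, C, D, E, F, H, J} — none reach the full schema.
{F, K}⁺: FK→HJ adds H, J; J→BF adds B; BFJ→CDE adds C, D, E → {B, C, D, E, F, H, J, K}. Minimal: {K}⁺ = {K}; {F}⁺ = {B, C, D, E, F, H, J} — none reach the full schema.
{H, K}⁺: H→J adds J; J→BF adds B, F; BFJ→CDE adds C, D, E → {B, C, D, E, F, H, J, K}. Minimal: {K}⁺ = {K}; {H}⁺ = {B, C, D, E, F, H, J} — none reach the full schema.
{J, K}⁺: J→BF adds B, F; FK→HJ adds H; BFJ→CDE adds C, D, E → {B, C, D, E, F, H, J, K}. Minimal: {K}⁺ = {K}; {J}⁺ = {B, C, D, E, F, H, J} — none reach the full schema.
Any other superkey contains one of these as a subset, so there are no further candidate keys.

{D, K}; {F, K}; {H, K}; {J, K}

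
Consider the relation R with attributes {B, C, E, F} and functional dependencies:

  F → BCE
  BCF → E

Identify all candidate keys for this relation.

(F)

Attribute F never appears on the right-hand side of any dependency, so F must belong to every candidate key.
{F}⁺ = {B, C, E, F}, which is all of the schema, so {F} is the only candidate key.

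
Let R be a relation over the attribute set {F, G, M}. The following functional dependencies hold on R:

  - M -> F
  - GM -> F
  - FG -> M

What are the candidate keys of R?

FG, GM

{F, G}⁺: FG→M adds M → {F, G, M}. Minimal: {G}⁺ = {G}; {F}⁺ = {F} — none reach the full schema.
{G, M}⁺: M→F adds F → {F, G, M}. Minimal: {M}⁺ = {F, M}; {G}⁺ = {G} — none reach the full schema.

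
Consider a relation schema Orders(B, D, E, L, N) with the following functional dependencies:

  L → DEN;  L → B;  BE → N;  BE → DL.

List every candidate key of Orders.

{L}, {B, E}

{L}⁺: L→DEN adds D, E, N; L→B adds B → {B, D, E, L, N}.
{B, E}⁺: BE→N adds N; BE→DL adds D, L → {B, D, E, L, N}. Minimal: {E}⁺ = {E}; {B}⁺ = {B} — none reach the full schema.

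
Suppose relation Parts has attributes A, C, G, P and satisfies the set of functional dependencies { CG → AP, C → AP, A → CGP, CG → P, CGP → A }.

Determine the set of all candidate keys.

{A}⁺: A→CGP adds C, G, P → {A, C, G, P}.
{C}⁺: C→AP adds A, P; A→CGP adds G → {A, C, G, P}.
Any other superkey contains one of these as a subset, so there are no further candidate keys.

{A}, {C}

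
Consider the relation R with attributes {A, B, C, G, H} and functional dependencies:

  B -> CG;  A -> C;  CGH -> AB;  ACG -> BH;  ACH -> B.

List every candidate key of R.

(A, B), (A, G), (A, H), (B, H), (C, G, H)

{A, B}⁺: B→CG adds C, G; ACG→BH adds H → {A, B, C, G, H}. Minimal: {B}⁺ = {B, C, G}; {A}⁺ = {A, C} — none reach the full schema.
{A, G}⁺: A→C adds C; ACG→BH adds B, H → {A, B, C, G, H}. Minimal: {G}⁺ = {G}; {A}⁺ = {A, C} — none reach the full schema.
{A, H}⁺: A→C adds C; ACH→B adds B; B→CG adds G → {A, B, C, G, H}. Minimal: {H}⁺ = {H}; {A}⁺ = {A, C} — none reach the full schema.
{B, H}⁺: B→CG adds C, G; CGH→AB adds A → {A, B, C, G, H}. Minimal: {H}⁺ = {H}; {B}⁺ = {B, C, G} — none reach the full schema.
{C, G, H}⁺: CGH→AB adds A, B → {A, B, C, G, H}. Minimal: {G, H}⁺ = {G, H}; {C, H}⁺ = {C, H}; {C, G}⁺ = {C, G} — none reach the full schema.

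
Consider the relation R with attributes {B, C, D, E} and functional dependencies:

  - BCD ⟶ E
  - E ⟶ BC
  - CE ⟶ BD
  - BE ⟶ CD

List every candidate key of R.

{E}⁺: E→BC adds B, C; CE→BD adds D → {B, C, D, E}.
{B, C, D}⁺: BCD→E adds E → {B, C, D, E}. Minimal: {C, D}⁺ = {C, D}; {B, D}⁺ = {B, D}; {B, C}⁺ = {B, C} — none reach the full schema.
Any other superkey contains one of these as a subset, so there are no further candidate keys.

{E}, {B, C, D}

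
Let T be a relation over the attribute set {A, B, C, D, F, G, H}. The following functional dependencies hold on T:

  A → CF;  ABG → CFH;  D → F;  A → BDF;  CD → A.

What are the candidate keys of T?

{A, G}; {C, D, G}

Attribute G never appears on the right-hand side of any dependency, so G must belong to every candidate key.
{G}⁺ = {G}, which is not all of the schema, so we must add further attributes.
{A, G}⁺: A→CF adds C, F; A→BDF adds B, D; ABG→CFH adds H → {A, B, C, D, F, G, H}.
{C, D, G}⁺: D→F adds F; CD→A adds A; A→BDF adds B; ABG→CFH adds H → {A, B, C, D, F, G, H}.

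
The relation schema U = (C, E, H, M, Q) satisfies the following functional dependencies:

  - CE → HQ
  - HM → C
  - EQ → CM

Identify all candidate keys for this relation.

{C, E}⁺: CE→HQ adds H, Q; EQ→CM adds M → {C, E, H, M, Q}. Minimal: {E}⁺ = {E}; {C}⁺ = {C} — none reach the full schema.
{E, Q}⁺: EQ→CM adds C, M; CE→HQ adds H → {C, E, H, M, Q}. Minimal: {Q}⁺ = {Q}; {E}⁺ = {E} — none reach the full schema.
{E, H, M}⁺: HM→C adds C; CE→HQ adds Q → {C, E, H, M, Q}. Minimal: {H, M}⁺ = {C, H, M}; {E, M}⁺ = {E, M}; {E, H}⁺ = {E, H} — none reach the full schema.

{C, E}, {E, Q}, {E, H, M}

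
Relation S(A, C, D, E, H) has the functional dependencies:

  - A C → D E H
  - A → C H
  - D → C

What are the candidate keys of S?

{A}

Attribute A never appears on the right-hand side of any dependency, so A must belong to every candidate key.
{A}⁺ = {A, C, D, E, H}, which is all of the schema, so {A} is the only candidate key.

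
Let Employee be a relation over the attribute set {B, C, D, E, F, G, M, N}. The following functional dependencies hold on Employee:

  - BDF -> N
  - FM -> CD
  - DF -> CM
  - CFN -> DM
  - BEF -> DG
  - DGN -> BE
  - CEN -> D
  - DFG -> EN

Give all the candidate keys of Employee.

{B, E, F}⁺: BEF→DG adds D, G; DFG→EN adds N; DF→CM adds C, M → {B, C, D, E, F, G, M, N}. Minimal: {E, F}⁺ = {E, F}; {B, F}⁺ = {B, F}; {B, E}⁺ = {B, E} — none reach the full schema.
{D, F, G}⁺: DF→CM adds C, M; DFG→EN adds E, N; DGN→BE adds B → {B, C, D, E, F, G, M, N}. Minimal: {F, G}⁺ = {F, G}; {D, G}⁺ = {D, G}; {D, F}⁺ = {C, D, F, M} — none reach the full schema.
{F, G, M}⁺: FM→CD adds C, D; DFG→EN adds E, N; DGN→BE adds B → {B, C, D, E, F, G, M, N}. Minimal: {G, M}⁺ = {G, M}; {F, M}⁺ = {C, D, F, M}; {F, G}⁺ = {F, G} — none reach the full schema.
{C, F, G, N}⁺: CFN→DM adds D, M; DGN→BE adds B, E → {B, C, D, E, F, G, M, N}. Minimal: {F, G, N}⁺ = {F, G, N}; {C, G, N}⁺ = {C, G, N}; {C, F, N}⁺ = {C, D, F, M, N}; … — none reach the full schema.

{B, E, F}, {D, F, G}, {F, G, M}, {C, F, G, N}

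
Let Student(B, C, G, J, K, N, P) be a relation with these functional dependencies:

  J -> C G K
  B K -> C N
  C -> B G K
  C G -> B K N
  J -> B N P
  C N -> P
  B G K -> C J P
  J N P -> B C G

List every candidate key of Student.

{C}⁺: C→BGK adds B, G, K; CG→BKN adds N; CN→P adds P; BGK→CJP adds J → {B, C, G, J, K, N, P}.
{J}⁺: J→CGK adds C, G, K; C→BGK adds B; CG→BKN adds N; J→BNP adds P → {B, C, G, J, K, N, P}.
{B, K}⁺: BK→CN adds C, N; C→BGK adds G; CN→P adds P; BGK→CJP adds J → {B, C, G, J, K, N, P}. Minimal: {K}⁺ = {K}; {B}⁺ = {B} — none reach the full schema.

{C}, {J}, {B, K}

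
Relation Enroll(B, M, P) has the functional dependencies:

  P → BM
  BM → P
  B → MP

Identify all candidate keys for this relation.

{B}⁺: B→MP adds M, P → {B, M, P}.
{P}⁺: P→BM adds B, M → {B, M, P}.

B, P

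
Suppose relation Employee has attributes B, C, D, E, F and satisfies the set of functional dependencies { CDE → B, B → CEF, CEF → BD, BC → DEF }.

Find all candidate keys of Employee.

{B}⁺: B→CEF adds C, E, F; CEF→BD adds D → {B, C, D, E, F}.
{C, D, E}⁺: CDE→B adds B; B→CEF adds F → {B, C, D, E, F}. Minimal: {D, E}⁺ = {D, E}; {C, E}⁺ = {C, E}; {C, D}⁺ = {C, D} — none reach the full schema.
{C, E, F}⁺: CEF→BD adds B, D → {B, C, D, E, F}. Minimal: {E, F}⁺ = {E, F}; {C, F}⁺ = {C, F}; {C, E}⁺ = {C, E} — none reach the full schema.

{B}, {C, D, E}, {C, E, F}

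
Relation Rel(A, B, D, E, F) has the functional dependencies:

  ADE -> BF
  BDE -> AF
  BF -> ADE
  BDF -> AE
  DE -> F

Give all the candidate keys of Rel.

{B, F}; {A, D, E}; {B, D, E}

{B, F}⁺: BF→ADE adds A, D, E → {A, B, D, E, F}. Minimal: {F}⁺ = {F}; {B}⁺ = {B} — none reach the full schema.
{A, D, E}⁺: ADE→BF adds B, F → {A, B, D, E, F}. Minimal: {D, E}⁺ = {D, E, F}; {A, E}⁺ = {A, E}; {A, D}⁺ = {A, D} — none reach the full schema.
{B, D, E}⁺: BDE→AF adds A, F → {A, B, D, E, F}. Minimal: {D, E}⁺ = {D, E, F}; {B, E}⁺ = {B, E}; {B, D}⁺ = {B, D} — none reach the full schema.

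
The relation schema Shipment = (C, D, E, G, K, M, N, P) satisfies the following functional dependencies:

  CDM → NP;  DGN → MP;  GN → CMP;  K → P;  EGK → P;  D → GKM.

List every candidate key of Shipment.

CDE; DEN

Attributes D, E never appear on any right-hand side, so every candidate key must contain {D, E}.
{D, E}⁺ = {D, E, G, K, M, P}, which is not all of the schema, so we must add further attributes.
{C, D, E}⁺: D→GKM adds G, K, M; CDM→NP adds N, P → {C, D, E, G, K, M, N, P}. Minimal: {D, E}⁺ = {D, E, G, K, M, P}; {C, E}⁺ = {C, E}; {C, D}⁺ = {C, D, G, K, M, N, P} — none reach the full schema.
{D, E, N}⁺: D→GKM adds G, K, M; DGN→MP adds P; GN→CMP adds C → {C, D, E, G, K, M, N, P}. Minimal: {E, N}⁺ = {E, N}; {D, N}⁺ = {C, D, G, K, M, N, P}; {D, E}⁺ = {D, E, G, K, M, P} — none reach the full schema.
Any other superkey contains one of these as a subset, so there are no further candidate keys.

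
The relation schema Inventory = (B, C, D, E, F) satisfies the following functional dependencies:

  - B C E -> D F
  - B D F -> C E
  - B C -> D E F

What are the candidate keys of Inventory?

BC, BDF

Attribute B never appears on the right-hand side of any dependency, so B must belong to every candidate key.
{B}⁺ = {B}, which is not all of the schema, so we must add further attributes.
{B, C}⁺: BC→DEF adds D, E, F → {B, C, D, E, F}. Minimal: {C}⁺ = {C}; {B}⁺ = {B} — none reach the full schema.
{B, D, F}⁺: BDF→CE adds C, E → {B, C, D, E, F}. Minimal: {D, F}⁺ = {D, F}; {B, F}⁺ = {B, F}; {B, D}⁺ = {B, D} — none reach the full schema.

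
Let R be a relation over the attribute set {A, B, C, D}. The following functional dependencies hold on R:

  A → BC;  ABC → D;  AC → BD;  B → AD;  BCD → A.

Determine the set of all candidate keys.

{A}, {B}

{A}⁺: A→BC adds B, C; ABC→D adds D → {A, B, C, D}.
{B}⁺: B→AD adds A, D; A→BC adds C → {A, B, C, D}.
Any other superkey contains one of these as a subset, so there are no further candidate keys.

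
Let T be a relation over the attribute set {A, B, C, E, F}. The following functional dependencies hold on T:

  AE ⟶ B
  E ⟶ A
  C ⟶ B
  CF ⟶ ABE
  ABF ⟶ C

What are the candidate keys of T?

Attribute F never appears on the right-hand side of any dependency, so F must belong to every candidate key.
{F}⁺ = {F}, which is not all of the schema, so we must add further attributes.
{C, F}⁺: C→B adds B; CF→ABE adds A, E → {A, B, C, E, F}. Minimal: {F}⁺ = {F}; {C}⁺ = {B, C} — none reach the full schema.
{E, F}⁺: E→A adds A; AE→B adds B; ABF→C adds C → {A, B, C, E, F}. Minimal: {F}⁺ = {F}; {E}⁺ = {A, B, E} — none reach the full schema.
{A, B, F}⁺: ABF→C adds C; CF→ABE adds E → {A, B, C, E, F}. Minimal: {B, F}⁺ = {B, F}; {A, F}⁺ = {A, F}; {A, B}⁺ = {A, B} — none reach the full schema.
Any other superkey contains one of these as a subset, so there are no further candidate keys.

(C, F), (E, F), (A, B, F)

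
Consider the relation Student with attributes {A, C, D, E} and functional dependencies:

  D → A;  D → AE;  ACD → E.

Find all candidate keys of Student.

{C, D}⁺: D→A adds A; D→AE adds E → {A, C, D, E}. Minimal: {D}⁺ = {A, D, E}; {C}⁺ = {C} — none reach the full schema.
No other minimal superkey exists.

{C, D}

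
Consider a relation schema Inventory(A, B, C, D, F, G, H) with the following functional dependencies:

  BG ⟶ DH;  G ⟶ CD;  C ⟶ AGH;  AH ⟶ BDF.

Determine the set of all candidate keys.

{C}⁺: C→AGH adds A, G, H; AH→BDF adds B, D, F → {A, B, C, D, F, G, H}.
{G}⁺: G→CD adds C, D; C→AGH adds A, H; AH→BDF adds B, F → {A, B, C, D, F, G, H}.

{C}, {G}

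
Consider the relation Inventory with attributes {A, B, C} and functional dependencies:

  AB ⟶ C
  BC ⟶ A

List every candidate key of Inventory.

Attribute B never appears on the right-hand side of any dependency, so B must belong to every candidate key.
{B}⁺ = {B}, which is not all of the schema, so we must add further attributes.
{A, B}⁺: AB→C adds C → {A, B, C}.
{B, C}⁺: BC→A adds A → {A, B, C}.
Any other superkey contains one of these as a subset, so there are no further candidate keys.

(A, B), (B, C)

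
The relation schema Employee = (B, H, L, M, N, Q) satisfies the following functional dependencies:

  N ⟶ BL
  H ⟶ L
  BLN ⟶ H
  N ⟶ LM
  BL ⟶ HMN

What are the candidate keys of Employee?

Attribute Q never appears on the right-hand side of any dependency, so Q must belong to every candidate key.
{Q}⁺ = {Q}, which is not all of the schema, so we must add further attributes.
{N, Q}⁺: N→BL adds B, L; BLN→H adds H; N→LM adds M → {B, H, L, M, N, Q}. Minimal: {Q}⁺ = {Q}; {N}⁺ = {B, H, L, M, N} — none reach the full schema.
{B, H, Q}⁺: H→L adds L; BL→HMN adds M, N → {B, H, L, M, N, Q}. Minimal: {H, Q}⁺ = {H, L, Q}; {B, Q}⁺ = {B, Q}; {B, H}⁺ = {B, H, L, M, N} — none reach the full schema.
{B, L, Q}⁺: BL→HMN adds H, M, N → {B, H, L, M, N, Q}. Minimal: {L, Q}⁺ = {L, Q}; {B, Q}⁺ = {B, Q}; {B, L}⁺ = {B, H, L, M, N} — none reach the full schema.
Any other superkey contains one of these as a subset, so there are no further candidate keys.

{N, Q}; {B, H, Q}; {B, L, Q}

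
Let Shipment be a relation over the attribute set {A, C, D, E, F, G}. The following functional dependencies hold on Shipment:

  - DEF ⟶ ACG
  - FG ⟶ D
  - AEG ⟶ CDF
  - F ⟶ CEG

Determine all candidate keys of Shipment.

{F}⁺: F→CEG adds C, E, G; FG→D adds D; DEF→ACG adds A → {A, C, D, E, F, G}.
{A, E, G}⁺: AEG→CDF adds C, D, F → {A, C, D, E, F, G}. Minimal: {E, G}⁺ = {E, G}; {A, G}⁺ = {A, G}; {A, E}⁺ = {A, E} — none reach the full schema.
Any other superkey contains one of these as a subset, so there are no further candidate keys.

{F}; {A, E, G}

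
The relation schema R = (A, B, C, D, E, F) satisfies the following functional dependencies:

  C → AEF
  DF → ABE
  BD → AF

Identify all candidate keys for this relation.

{C, D}

Attributes C, D never appear on any right-hand side, so every candidate key must contain {C, D}.
{C, D}⁺ = {A, B, C, D, E, F}, which is all of the schema, so {C, D} is the only candidate key.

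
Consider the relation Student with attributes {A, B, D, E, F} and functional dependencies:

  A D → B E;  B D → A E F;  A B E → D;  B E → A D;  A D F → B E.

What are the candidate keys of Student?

{A, D}, {B, D}, {B, E}

{A, D}⁺: AD→BE adds B, E; BD→AEF adds F → {A, B, D, E, F}. Minimal: {D}⁺ = {D}; {A}⁺ = {A} — none reach the full schema.
{B, D}⁺: BD→AEF adds A, E, F → {A, B, D, E, F}. Minimal: {D}⁺ = {D}; {B}⁺ = {B} — none reach the full schema.
{B, E}⁺: BE→AD adds A, D; BD→AEF adds F → {A, B, D, E, F}. Minimal: {E}⁺ = {E}; {B}⁺ = {B} — none reach the full schema.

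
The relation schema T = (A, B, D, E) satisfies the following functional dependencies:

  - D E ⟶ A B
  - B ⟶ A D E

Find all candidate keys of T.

{B}⁺: B→ADE adds A, D, E → {A, B, D, E}.
{D, E}⁺: DE→AB adds A, B → {A, B, D, E}. Minimal: {E}⁺ = {E}; {D}⁺ = {D} — none reach the full schema.
Any other superkey contains one of these as a subset, so there are no further candidate keys.

{B}, {D, E}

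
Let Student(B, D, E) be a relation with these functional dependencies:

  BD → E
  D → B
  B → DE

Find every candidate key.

{B}⁺: B→DE adds D, E → {B, D, E}.
{D}⁺: D→B adds B; B→DE adds E → {B, D, E}.

{B}, {D}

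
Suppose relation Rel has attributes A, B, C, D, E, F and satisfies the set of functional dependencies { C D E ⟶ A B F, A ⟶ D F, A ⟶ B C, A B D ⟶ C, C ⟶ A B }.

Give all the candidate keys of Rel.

(A, E), (C, E)

Attribute E never appears on the right-hand side of any dependency, so E must belong to every candidate key.
{E}⁺ = {E}, which is not all of the schema, so we must add further attributes.
{A, E}⁺: A→DF adds D, F; A→BC adds B, C → {A, B, C, D, E, F}.
{C, E}⁺: C→AB adds A, B; A→DF adds D, F → {A, B, C, D, E, F}.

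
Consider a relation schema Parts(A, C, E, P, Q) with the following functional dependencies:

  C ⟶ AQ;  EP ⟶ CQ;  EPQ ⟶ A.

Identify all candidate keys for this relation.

{E, P}

Attributes E, P never appear on any right-hand side, so every candidate key must contain {E, P}.
{E, P}⁺ = {A, C, E, P, Q}, which is all of the schema, so {E, P} is the only candidate key.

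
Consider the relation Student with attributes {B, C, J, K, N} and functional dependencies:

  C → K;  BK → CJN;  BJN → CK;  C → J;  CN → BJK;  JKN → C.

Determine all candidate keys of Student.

{B, C}⁺: C→K adds K; BK→CJN adds J, N → {B, C, J, K, N}. Minimal: {C}⁺ = {C, J, K}; {B}⁺ = {B} — none reach the full schema.
{B, K}⁺: BK→CJN adds C, J, N → {B, C, J, K, N}. Minimal: {K}⁺ = {K}; {B}⁺ = {B} — none reach the full schema.
{C, N}⁺: C→K adds K; C→J adds J; CN→BJK adds B → {B, C, J, K, N}. Minimal: {N}⁺ = {N}; {C}⁺ = {C, J, K} — none reach the full schema.
{B, J, N}⁺: BJN→CK adds C, K → {B, C, J, K, N}. Minimal: {J, N}⁺ = {J, N}; {B, N}⁺ = {B, N}; {B, J}⁺ = {B, J} — none reach the full schema.
{J, K, N}⁺: JKN→C adds C; CN→BJK adds B → {B, C, J, K, N}. Minimal: {K, N}⁺ = {K, N}; {J, N}⁺ = {J, N}; {J, K}⁺ = {J, K} — none reach the full schema.

{B, C}; {B, K}; {C, N}; {B, J, N}; {J, K, N}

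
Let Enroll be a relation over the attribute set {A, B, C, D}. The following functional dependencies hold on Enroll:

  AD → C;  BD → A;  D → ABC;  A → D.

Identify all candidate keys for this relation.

{A}, {D}

{A}⁺: A→D adds D; AD→C adds C; D→ABC adds B → {A, B, C, D}.
{D}⁺: D→ABC adds A, B, C → {A, B, C, D}.
Any other superkey contains one of these as a subset, so there are no further candidate keys.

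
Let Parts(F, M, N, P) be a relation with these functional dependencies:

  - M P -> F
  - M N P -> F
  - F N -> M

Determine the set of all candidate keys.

FNP, MNP

Attributes N, P never appear on any right-hand side, so every candidate key must contain {N, P}.
{N, P}⁺ = {N, P}, which is not all of the schema, so we must add further attributes.
{F, N, P}⁺: FN→M adds M → {F, M, N, P}. Minimal: {N, P}⁺ = {N, P}; {F, P}⁺ = {F, P}; {F, N}⁺ = {F, M, N} — none reach the full schema.
{M, N, P}⁺: MP→F adds F → {F, M, N, P}. Minimal: {N, P}⁺ = {N, P}; {M, P}⁺ = {F, M, P}; {M, N}⁺ = {M, N} — none reach the full schema.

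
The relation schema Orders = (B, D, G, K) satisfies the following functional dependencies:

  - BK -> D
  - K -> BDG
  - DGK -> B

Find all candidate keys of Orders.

{K}⁺: K→BDG adds B, D, G → {B, D, G, K}.
No other minimal superkey exists.

{K}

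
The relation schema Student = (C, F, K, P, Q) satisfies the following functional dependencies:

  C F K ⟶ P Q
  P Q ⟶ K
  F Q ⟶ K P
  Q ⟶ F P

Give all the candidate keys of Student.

{C, Q}, {C, F, K}

Attribute C never appears on the right-hand side of any dependency, so C must belong to every candidate key.
{C}⁺ = {C}, which is not all of the schema, so we must add further attributes.
{C, Q}⁺: Q→FP adds F, P; PQ→K adds K → {C, F, K, P, Q}.
{C, F, K}⁺: CFK→PQ adds P, Q → {C, F, K, P, Q}.
Any other superkey contains one of these as a subset, so there are no further candidate keys.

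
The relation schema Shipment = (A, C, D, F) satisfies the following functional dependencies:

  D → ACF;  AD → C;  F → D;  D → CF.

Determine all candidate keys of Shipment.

{D}, {F}

{D}⁺: D→ACF adds A, C, F → {A, C, D, F}.
{F}⁺: F→D adds D; D→CF adds C; D→ACF adds A → {A, C, D, F}.
Any other superkey contains one of these as a subset, so there are no further candidate keys.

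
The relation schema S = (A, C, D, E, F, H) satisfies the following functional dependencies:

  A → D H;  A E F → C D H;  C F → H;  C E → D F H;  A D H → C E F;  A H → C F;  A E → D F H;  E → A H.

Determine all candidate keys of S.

{A}⁺: A→DH adds D, H; ADH→CEF adds C, E, F → {A, C, D, E, F, H}.
{E}⁺: E→AH adds A, H; A→DH adds D; ADH→CEF adds C, F → {A, C, D, E, F, H}.
Any other superkey contains one of these as a subset, so there are no further candidate keys.

{A}, {E}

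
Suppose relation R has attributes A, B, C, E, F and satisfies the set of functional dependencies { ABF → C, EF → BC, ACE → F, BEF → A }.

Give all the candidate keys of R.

Attribute E never appears on the right-hand side of any dependency, so E must belong to every candidate key.
{E}⁺ = {E}, which is not all of the schema, so we must add further attributes.
{E, F}⁺: EF→BC adds B, C; BEF→A adds A → {A, B, C, E, F}.
{A, C, E}⁺: ACE→F adds F; EF→BC adds B → {A, B, C, E, F}.
Any other superkey contains one of these as a subset, so there are no further candidate keys.

{E, F}, {A, C, E}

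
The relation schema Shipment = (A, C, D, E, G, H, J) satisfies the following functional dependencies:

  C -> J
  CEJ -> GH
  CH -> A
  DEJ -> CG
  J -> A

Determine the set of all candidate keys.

{C, D, E}⁺: C→J adds J; CEJ→GH adds G, H; CH→A adds A → {A, C, D, E, G, H, J}.
{D, E, J}⁺: DEJ→CG adds C, G; J→A adds A; CEJ→GH adds H → {A, C, D, E, G, H, J}.
Any other superkey contains one of these as a subset, so there are no further candidate keys.

CDE, DEJ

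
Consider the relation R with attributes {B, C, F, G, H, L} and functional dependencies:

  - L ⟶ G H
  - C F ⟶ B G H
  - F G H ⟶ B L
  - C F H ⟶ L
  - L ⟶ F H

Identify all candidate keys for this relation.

{C, F}, {C, L}

{C, F}⁺: CF→BGH adds B, G, H; FGH→BL adds L → {B, C, F, G, H, L}. Minimal: {F}⁺ = {F}; {C}⁺ = {C} — none reach the full schema.
{C, L}⁺: L→GH adds G, H; L→FH adds F; CF→BGH adds B → {B, C, F, G, H, L}. Minimal: {L}⁺ = {B, F, G, H, L}; {C}⁺ = {C} — none reach the full schema.
Any other superkey contains one of these as a subset, so there are no further candidate keys.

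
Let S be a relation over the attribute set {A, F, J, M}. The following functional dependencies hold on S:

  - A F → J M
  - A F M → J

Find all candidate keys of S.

Attributes A, F never appear on any right-hand side, so every candidate key must contain {A, F}.
{A, F}⁺ = {A, F, J, M}, which is all of the schema, so {A, F} is the only candidate key.

{A, F}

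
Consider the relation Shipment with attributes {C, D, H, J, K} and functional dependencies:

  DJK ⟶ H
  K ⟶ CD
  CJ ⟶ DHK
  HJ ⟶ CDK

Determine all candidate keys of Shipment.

Attribute J never appears on the right-hand side of any dependency, so J must belong to every candidate key.
{J}⁺ = {J}, which is not all of the schema, so we must add further attributes.
{C, J}⁺: CJ→DHK adds D, H, K → {C, D, H, J, K}. Minimal: {J}⁺ = {J}; {C}⁺ = {C} — none reach the full schema.
{H, J}⁺: HJ→CDK adds C, D, K → {C, D, H, J, K}. Minimal: {J}⁺ = {J}; {H}⁺ = {H} — none reach the full schema.
{J, K}⁺: K→CD adds C, D; CJ→DHK adds H → {C, D, H, J, K}. Minimal: {K}⁺ = {C, D, K}; {J}⁺ = {J} — none reach the full schema.

{C, J}, {H, J}, {J, K}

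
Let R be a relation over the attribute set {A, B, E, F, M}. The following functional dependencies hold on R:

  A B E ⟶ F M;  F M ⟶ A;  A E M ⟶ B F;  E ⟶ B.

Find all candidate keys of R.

Attribute E never appears on the right-hand side of any dependency, so E must belong to every candidate key.
{E}⁺ = {B, E}, which is not all of the schema, so we must add further attributes.
{A, E}⁺: E→B adds B; ABE→FM adds F, M → {A, B, E, F, M}. Minimal: {E}⁺ = {B, E}; {A}⁺ = {A} — none reach the full schema.
{E, F, M}⁺: FM→A adds A; AEM→BF adds B → {A, B, E, F, M}. Minimal: {F, M}⁺ = {A, F, M}; {E, M}⁺ = {B, E, M}; {E, F}⁺ = {B, E, F} — none reach the full schema.
Any other superkey contains one of these as a subset, so there are no further candidate keys.

(A, E), (E, F, M)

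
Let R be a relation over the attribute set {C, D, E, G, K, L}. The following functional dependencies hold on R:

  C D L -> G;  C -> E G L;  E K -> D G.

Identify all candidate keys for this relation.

(C, K)

Attributes C, K never appear on any right-hand side, so every candidate key must contain {C, K}.
{C, K}⁺ = {C, D, E, G, K, L}, which is all of the schema, so {C, K} is the only candidate key.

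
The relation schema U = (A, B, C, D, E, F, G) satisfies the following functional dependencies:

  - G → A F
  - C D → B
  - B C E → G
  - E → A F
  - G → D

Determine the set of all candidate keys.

Attributes C, E never appear on any right-hand side, so every candidate key must contain {C, E}.
{C, E}⁺ = {A, C, E, F}, which is not all of the schema, so we must add further attributes.
{B, C, E}⁺: BCE→G adds G; E→AF adds A, F; G→D adds D → {A, B, C, D, E, F, G}.
{C, D, E}⁺: CD→B adds B; BCE→G adds G; E→AF adds A, F → {A, B, C, D, E, F, G}.
{C, E, G}⁺: G→AF adds A, F; G→D adds D; CD→B adds B → {A, B, C, D, E, F, G}.
Any other superkey contains one of these as a subset, so there are no further candidate keys.

(B, C, E), (C, D, E), (C, E, G)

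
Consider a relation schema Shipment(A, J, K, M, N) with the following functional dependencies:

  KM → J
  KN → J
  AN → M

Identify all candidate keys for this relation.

Attributes A, K, N never appear on any right-hand side, so every candidate key must contain {A, K, N}.
{A, K, N}⁺ = {A, J, K, M, N}, which is all of the schema, so {A, K, N} is the only candidate key.

{A, K, N}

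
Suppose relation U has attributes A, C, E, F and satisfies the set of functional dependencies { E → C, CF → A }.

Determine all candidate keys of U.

EF

Attributes E, F never appear on any right-hand side, so every candidate key must contain {E, F}.
{E, F}⁺ = {A, C, E, F}, which is all of the schema, so {E, F} is the only candidate key.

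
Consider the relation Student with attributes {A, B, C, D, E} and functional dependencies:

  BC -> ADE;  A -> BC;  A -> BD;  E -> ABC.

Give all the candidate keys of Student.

{A}⁺: A→BC adds B, C; A→BD adds D; BC→ADE adds E → {A, B, C, D, E}.
{E}⁺: E→ABC adds A, B, C; BC→ADE adds D → {A, B, C, D, E}.
{B, C}⁺: BC→ADE adds A, D, E → {A, B, C, D, E}. Minimal: {C}⁺ = {C}; {B}⁺ = {B} — none reach the full schema.

{A}, {E}, {B, C}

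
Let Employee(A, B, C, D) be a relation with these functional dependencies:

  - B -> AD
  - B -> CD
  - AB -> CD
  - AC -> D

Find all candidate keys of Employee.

{B}

{B}⁺: B→AD adds A, D; B→CD adds C → {A, B, C, D}.
No other minimal superkey exists.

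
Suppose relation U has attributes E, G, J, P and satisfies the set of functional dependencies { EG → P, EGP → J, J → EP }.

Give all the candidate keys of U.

(E, G); (G, J)

Attribute G never appears on the right-hand side of any dependency, so G must belong to every candidate key.
{G}⁺ = {G}, which is not all of the schema, so we must add further attributes.
{E, G}⁺: EG→P adds P; EGP→J adds J → {E, G, J, P}. Minimal: {G}⁺ = {G}; {E}⁺ = {E} — none reach the full schema.
{G, J}⁺: J→EP adds E, P → {E, G, J, P}. Minimal: {J}⁺ = {E, J, P}; {G}⁺ = {G} — none reach the full schema.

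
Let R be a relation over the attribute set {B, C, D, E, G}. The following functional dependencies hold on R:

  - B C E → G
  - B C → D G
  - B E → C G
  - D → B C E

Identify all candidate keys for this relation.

{D}⁺: D→BCE adds B, C, E; BCE→G adds G → {B, C, D, E, G}.
{B, C}⁺: BC→DG adds D, G; D→BCE adds E → {B, C, D, E, G}. Minimal: {C}⁺ = {C}; {B}⁺ = {B} — none reach the full schema.
{B, E}⁺: BE→CG adds C, G; BC→DG adds D → {B, C, D, E, G}. Minimal: {E}⁺ = {E}; {B}⁺ = {B} — none reach the full schema.
Any other superkey contains one of these as a subset, so there are no further candidate keys.

{D}; {B, C}; {B, E}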